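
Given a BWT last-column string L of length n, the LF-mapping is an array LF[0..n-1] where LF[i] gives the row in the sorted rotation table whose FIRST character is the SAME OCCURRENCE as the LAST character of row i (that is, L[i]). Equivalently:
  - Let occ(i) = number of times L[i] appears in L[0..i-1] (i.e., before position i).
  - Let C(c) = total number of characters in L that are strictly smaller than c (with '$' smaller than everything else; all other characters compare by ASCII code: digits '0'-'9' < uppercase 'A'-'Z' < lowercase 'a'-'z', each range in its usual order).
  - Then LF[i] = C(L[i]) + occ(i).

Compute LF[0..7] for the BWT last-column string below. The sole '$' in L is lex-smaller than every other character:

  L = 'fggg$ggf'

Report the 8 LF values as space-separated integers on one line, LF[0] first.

Char counts: '$':1, 'f':2, 'g':5
C (first-col start): C('$')=0, C('f')=1, C('g')=3
L[0]='f': occ=0, LF[0]=C('f')+0=1+0=1
L[1]='g': occ=0, LF[1]=C('g')+0=3+0=3
L[2]='g': occ=1, LF[2]=C('g')+1=3+1=4
L[3]='g': occ=2, LF[3]=C('g')+2=3+2=5
L[4]='$': occ=0, LF[4]=C('$')+0=0+0=0
L[5]='g': occ=3, LF[5]=C('g')+3=3+3=6
L[6]='g': occ=4, LF[6]=C('g')+4=3+4=7
L[7]='f': occ=1, LF[7]=C('f')+1=1+1=2

Answer: 1 3 4 5 0 6 7 2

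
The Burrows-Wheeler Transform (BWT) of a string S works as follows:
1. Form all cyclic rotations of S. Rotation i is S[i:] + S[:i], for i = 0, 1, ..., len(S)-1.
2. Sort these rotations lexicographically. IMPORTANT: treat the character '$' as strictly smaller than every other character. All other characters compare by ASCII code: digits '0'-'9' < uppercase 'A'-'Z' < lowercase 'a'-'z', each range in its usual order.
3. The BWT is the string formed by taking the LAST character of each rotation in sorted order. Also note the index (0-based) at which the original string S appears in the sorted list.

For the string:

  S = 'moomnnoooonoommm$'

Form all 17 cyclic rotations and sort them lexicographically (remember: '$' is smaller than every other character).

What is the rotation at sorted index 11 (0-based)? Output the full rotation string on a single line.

All 17 rotations (rotation i = S[i:]+S[:i]):
  rot[0] = moomnnoooonoommm$
  rot[1] = oomnnoooonoommm$m
  rot[2] = omnnoooonoommm$mo
  rot[3] = mnnoooonoommm$moo
  rot[4] = nnoooonoommm$moom
  rot[5] = noooonoommm$moomn
  rot[6] = oooonoommm$moomnn
  rot[7] = ooonoommm$moomnno
  rot[8] = oonoommm$moomnnoo
  rot[9] = onoommm$moomnnooo
  rot[10] = noommm$moomnnoooo
  rot[11] = oommm$moomnnoooon
  rot[12] = ommm$moomnnoooono
  rot[13] = mmm$moomnnoooonoo
  rot[14] = mm$moomnnoooonoom
  rot[15] = m$moomnnoooonoomm
  rot[16] = $moomnnoooonoommm
Sorted (with $ < everything):
  sorted[0] = $moomnnoooonoommm
  sorted[1] = m$moomnnoooonoomm
  sorted[2] = mm$moomnnoooonoom
  sorted[3] = mmm$moomnnoooonoo
  sorted[4] = mnnoooonoommm$moo
  sorted[5] = moomnnoooonoommm$
  sorted[6] = nnoooonoommm$moom
  sorted[7] = noommm$moomnnoooo
  sorted[8] = noooonoommm$moomn
  sorted[9] = ommm$moomnnoooono
  sorted[10] = omnnoooonoommm$mo
  sorted[11] = onoommm$moomnnooo
  sorted[12] = oommm$moomnnoooon
  sorted[13] = oomnnoooonoommm$m
  sorted[14] = oonoommm$moomnnoo
  sorted[15] = ooonoommm$moomnno
  sorted[16] = oooonoommm$moomnn
sorted[11] = onoommm$moomnnooo

Answer: onoommm$moomnnooo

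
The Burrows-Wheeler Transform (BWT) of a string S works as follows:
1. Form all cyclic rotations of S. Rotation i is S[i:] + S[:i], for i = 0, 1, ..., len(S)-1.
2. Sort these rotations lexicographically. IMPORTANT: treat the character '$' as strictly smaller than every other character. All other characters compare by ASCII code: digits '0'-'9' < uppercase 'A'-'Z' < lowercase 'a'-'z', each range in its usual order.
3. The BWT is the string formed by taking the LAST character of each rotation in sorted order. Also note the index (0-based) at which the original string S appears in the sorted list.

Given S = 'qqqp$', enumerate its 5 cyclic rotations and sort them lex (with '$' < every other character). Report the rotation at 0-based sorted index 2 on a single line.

Answer: qp$qq

Derivation:
All 5 rotations (rotation i = S[i:]+S[:i]):
  rot[0] = qqqp$
  rot[1] = qqp$q
  rot[2] = qp$qq
  rot[3] = p$qqq
  rot[4] = $qqqp
Sorted (with $ < everything):
  sorted[0] = $qqqp
  sorted[1] = p$qqq
  sorted[2] = qp$qq
  sorted[3] = qqp$q
  sorted[4] = qqqp$
sorted[2] = qp$qq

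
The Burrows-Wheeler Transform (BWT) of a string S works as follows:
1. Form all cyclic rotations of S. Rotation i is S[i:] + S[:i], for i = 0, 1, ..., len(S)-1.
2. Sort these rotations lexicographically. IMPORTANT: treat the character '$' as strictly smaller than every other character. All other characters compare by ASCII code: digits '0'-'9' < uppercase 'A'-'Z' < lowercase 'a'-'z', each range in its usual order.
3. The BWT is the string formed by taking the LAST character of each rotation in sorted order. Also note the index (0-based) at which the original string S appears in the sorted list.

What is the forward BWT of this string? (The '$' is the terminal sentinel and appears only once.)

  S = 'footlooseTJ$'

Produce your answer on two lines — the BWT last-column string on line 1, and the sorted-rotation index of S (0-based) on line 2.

Answer: JTes$tlfoooo
4

Derivation:
All 12 rotations (rotation i = S[i:]+S[:i]):
  rot[0] = footlooseTJ$
  rot[1] = ootlooseTJ$f
  rot[2] = otlooseTJ$fo
  rot[3] = tlooseTJ$foo
  rot[4] = looseTJ$foot
  rot[5] = ooseTJ$footl
  rot[6] = oseTJ$footlo
  rot[7] = seTJ$footloo
  rot[8] = eTJ$footloos
  rot[9] = TJ$footloose
  rot[10] = J$footlooseT
  rot[11] = $footlooseTJ
Sorted (with $ < everything):
  sorted[0] = $footlooseTJ  (last char: 'J')
  sorted[1] = J$footlooseT  (last char: 'T')
  sorted[2] = TJ$footloose  (last char: 'e')
  sorted[3] = eTJ$footloos  (last char: 's')
  sorted[4] = footlooseTJ$  (last char: '$')
  sorted[5] = looseTJ$foot  (last char: 't')
  sorted[6] = ooseTJ$footl  (last char: 'l')
  sorted[7] = ootlooseTJ$f  (last char: 'f')
  sorted[8] = oseTJ$footlo  (last char: 'o')
  sorted[9] = otlooseTJ$fo  (last char: 'o')
  sorted[10] = seTJ$footloo  (last char: 'o')
  sorted[11] = tlooseTJ$foo  (last char: 'o')
Last column: JTes$tlfoooo
Original string S is at sorted index 4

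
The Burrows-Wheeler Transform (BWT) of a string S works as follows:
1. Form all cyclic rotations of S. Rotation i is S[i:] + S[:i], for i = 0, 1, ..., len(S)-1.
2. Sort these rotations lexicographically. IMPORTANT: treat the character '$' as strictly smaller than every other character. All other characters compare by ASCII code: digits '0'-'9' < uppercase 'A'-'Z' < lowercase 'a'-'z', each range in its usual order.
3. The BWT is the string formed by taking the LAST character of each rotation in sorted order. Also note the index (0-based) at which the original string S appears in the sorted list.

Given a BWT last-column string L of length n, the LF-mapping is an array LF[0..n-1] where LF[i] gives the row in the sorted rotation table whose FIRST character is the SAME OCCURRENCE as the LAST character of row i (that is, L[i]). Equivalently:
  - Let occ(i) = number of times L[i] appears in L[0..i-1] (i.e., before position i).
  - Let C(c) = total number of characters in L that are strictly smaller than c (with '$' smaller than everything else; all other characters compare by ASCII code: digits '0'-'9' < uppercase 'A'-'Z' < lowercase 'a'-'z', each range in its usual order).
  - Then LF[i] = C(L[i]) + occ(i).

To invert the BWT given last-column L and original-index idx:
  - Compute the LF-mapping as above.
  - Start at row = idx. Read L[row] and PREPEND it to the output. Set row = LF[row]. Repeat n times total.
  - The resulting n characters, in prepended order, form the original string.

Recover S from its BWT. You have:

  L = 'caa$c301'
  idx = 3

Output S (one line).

LF mapping: 6 4 5 0 7 3 1 2
Walk LF starting at row 3, prepending L[row]:
  step 1: row=3, L[3]='$', prepend. Next row=LF[3]=0
  step 2: row=0, L[0]='c', prepend. Next row=LF[0]=6
  step 3: row=6, L[6]='0', prepend. Next row=LF[6]=1
  step 4: row=1, L[1]='a', prepend. Next row=LF[1]=4
  step 5: row=4, L[4]='c', prepend. Next row=LF[4]=7
  step 6: row=7, L[7]='1', prepend. Next row=LF[7]=2
  step 7: row=2, L[2]='a', prepend. Next row=LF[2]=5
  step 8: row=5, L[5]='3', prepend. Next row=LF[5]=3
Reversed output: 3a1ca0c$

Answer: 3a1ca0c$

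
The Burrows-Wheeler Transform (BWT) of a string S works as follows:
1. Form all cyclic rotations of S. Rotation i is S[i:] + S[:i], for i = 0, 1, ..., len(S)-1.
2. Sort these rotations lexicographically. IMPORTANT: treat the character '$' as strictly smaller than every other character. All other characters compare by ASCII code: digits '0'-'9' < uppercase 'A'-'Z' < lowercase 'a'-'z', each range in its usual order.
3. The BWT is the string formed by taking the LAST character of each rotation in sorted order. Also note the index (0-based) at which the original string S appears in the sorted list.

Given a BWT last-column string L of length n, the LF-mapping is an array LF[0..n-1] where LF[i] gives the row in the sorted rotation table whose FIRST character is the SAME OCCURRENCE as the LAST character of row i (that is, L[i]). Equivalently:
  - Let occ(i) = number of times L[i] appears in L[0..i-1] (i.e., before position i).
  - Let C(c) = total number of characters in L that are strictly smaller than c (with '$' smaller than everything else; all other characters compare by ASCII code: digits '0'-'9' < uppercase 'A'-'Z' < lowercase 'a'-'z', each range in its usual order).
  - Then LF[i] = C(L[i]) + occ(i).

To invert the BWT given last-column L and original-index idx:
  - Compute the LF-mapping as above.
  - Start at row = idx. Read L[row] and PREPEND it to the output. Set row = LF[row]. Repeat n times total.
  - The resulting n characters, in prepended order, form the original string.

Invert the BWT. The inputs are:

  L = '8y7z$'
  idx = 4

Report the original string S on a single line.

LF mapping: 2 3 1 4 0
Walk LF starting at row 4, prepending L[row]:
  step 1: row=4, L[4]='$', prepend. Next row=LF[4]=0
  step 2: row=0, L[0]='8', prepend. Next row=LF[0]=2
  step 3: row=2, L[2]='7', prepend. Next row=LF[2]=1
  step 4: row=1, L[1]='y', prepend. Next row=LF[1]=3
  step 5: row=3, L[3]='z', prepend. Next row=LF[3]=4
Reversed output: zy78$

Answer: zy78$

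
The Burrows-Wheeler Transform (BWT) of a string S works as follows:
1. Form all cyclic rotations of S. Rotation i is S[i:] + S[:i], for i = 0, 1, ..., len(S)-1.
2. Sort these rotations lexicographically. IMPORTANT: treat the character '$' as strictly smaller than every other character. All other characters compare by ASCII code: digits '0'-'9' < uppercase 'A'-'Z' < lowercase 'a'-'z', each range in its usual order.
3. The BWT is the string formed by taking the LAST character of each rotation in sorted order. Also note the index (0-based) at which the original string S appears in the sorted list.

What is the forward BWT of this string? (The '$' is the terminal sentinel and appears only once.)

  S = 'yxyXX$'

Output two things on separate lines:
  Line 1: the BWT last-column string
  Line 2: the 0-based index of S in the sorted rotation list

All 6 rotations (rotation i = S[i:]+S[:i]):
  rot[0] = yxyXX$
  rot[1] = xyXX$y
  rot[2] = yXX$yx
  rot[3] = XX$yxy
  rot[4] = X$yxyX
  rot[5] = $yxyXX
Sorted (with $ < everything):
  sorted[0] = $yxyXX  (last char: 'X')
  sorted[1] = X$yxyX  (last char: 'X')
  sorted[2] = XX$yxy  (last char: 'y')
  sorted[3] = xyXX$y  (last char: 'y')
  sorted[4] = yXX$yx  (last char: 'x')
  sorted[5] = yxyXX$  (last char: '$')
Last column: XXyyx$
Original string S is at sorted index 5

Answer: XXyyx$
5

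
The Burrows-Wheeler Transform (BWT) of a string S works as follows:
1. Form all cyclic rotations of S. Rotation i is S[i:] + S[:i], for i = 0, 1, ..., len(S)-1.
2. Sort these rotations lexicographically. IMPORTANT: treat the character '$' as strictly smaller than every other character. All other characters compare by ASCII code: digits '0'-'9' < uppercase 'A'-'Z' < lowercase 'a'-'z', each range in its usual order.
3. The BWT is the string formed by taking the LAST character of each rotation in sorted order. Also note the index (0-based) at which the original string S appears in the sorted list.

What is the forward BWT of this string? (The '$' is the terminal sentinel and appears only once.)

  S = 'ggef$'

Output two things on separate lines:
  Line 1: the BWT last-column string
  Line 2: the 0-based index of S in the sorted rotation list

All 5 rotations (rotation i = S[i:]+S[:i]):
  rot[0] = ggef$
  rot[1] = gef$g
  rot[2] = ef$gg
  rot[3] = f$gge
  rot[4] = $ggef
Sorted (with $ < everything):
  sorted[0] = $ggef  (last char: 'f')
  sorted[1] = ef$gg  (last char: 'g')
  sorted[2] = f$gge  (last char: 'e')
  sorted[3] = gef$g  (last char: 'g')
  sorted[4] = ggef$  (last char: '$')
Last column: fgeg$
Original string S is at sorted index 4

Answer: fgeg$
4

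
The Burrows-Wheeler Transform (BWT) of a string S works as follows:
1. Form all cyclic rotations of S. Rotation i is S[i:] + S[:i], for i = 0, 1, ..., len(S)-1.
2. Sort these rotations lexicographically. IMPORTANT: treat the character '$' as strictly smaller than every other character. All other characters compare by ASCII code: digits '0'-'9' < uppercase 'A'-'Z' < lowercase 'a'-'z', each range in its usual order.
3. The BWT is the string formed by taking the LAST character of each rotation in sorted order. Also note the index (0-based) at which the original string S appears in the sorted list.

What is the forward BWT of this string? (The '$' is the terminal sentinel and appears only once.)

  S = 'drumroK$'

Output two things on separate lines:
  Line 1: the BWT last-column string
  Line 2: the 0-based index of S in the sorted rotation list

Answer: Ko$urmdr
2

Derivation:
All 8 rotations (rotation i = S[i:]+S[:i]):
  rot[0] = drumroK$
  rot[1] = rumroK$d
  rot[2] = umroK$dr
  rot[3] = mroK$dru
  rot[4] = roK$drum
  rot[5] = oK$drumr
  rot[6] = K$drumro
  rot[7] = $drumroK
Sorted (with $ < everything):
  sorted[0] = $drumroK  (last char: 'K')
  sorted[1] = K$drumro  (last char: 'o')
  sorted[2] = drumroK$  (last char: '$')
  sorted[3] = mroK$dru  (last char: 'u')
  sorted[4] = oK$drumr  (last char: 'r')
  sorted[5] = roK$drum  (last char: 'm')
  sorted[6] = rumroK$d  (last char: 'd')
  sorted[7] = umroK$dr  (last char: 'r')
Last column: Ko$urmdr
Original string S is at sorted index 2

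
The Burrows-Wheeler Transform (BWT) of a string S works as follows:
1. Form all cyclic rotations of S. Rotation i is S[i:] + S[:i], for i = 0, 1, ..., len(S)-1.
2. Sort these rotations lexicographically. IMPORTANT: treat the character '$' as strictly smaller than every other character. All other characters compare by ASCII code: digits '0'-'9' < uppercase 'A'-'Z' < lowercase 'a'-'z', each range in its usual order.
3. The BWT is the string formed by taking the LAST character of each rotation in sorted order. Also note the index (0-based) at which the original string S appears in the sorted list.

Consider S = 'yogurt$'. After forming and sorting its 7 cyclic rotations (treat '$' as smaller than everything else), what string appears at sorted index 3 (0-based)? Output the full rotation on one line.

Answer: rt$yogu

Derivation:
All 7 rotations (rotation i = S[i:]+S[:i]):
  rot[0] = yogurt$
  rot[1] = ogurt$y
  rot[2] = gurt$yo
  rot[3] = urt$yog
  rot[4] = rt$yogu
  rot[5] = t$yogur
  rot[6] = $yogurt
Sorted (with $ < everything):
  sorted[0] = $yogurt
  sorted[1] = gurt$yo
  sorted[2] = ogurt$y
  sorted[3] = rt$yogu
  sorted[4] = t$yogur
  sorted[5] = urt$yog
  sorted[6] = yogurt$
sorted[3] = rt$yogu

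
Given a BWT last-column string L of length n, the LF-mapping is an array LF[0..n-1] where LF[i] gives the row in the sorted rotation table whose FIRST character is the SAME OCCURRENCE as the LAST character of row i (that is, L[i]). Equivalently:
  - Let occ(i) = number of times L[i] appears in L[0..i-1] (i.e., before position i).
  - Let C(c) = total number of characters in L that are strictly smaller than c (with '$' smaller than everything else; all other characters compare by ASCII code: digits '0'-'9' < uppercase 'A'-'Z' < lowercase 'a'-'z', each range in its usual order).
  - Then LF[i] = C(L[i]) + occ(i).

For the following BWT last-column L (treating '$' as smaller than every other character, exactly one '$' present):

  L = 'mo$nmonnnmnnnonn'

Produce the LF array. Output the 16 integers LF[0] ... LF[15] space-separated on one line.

Char counts: '$':1, 'm':3, 'n':9, 'o':3
C (first-col start): C('$')=0, C('m')=1, C('n')=4, C('o')=13
L[0]='m': occ=0, LF[0]=C('m')+0=1+0=1
L[1]='o': occ=0, LF[1]=C('o')+0=13+0=13
L[2]='$': occ=0, LF[2]=C('$')+0=0+0=0
L[3]='n': occ=0, LF[3]=C('n')+0=4+0=4
L[4]='m': occ=1, LF[4]=C('m')+1=1+1=2
L[5]='o': occ=1, LF[5]=C('o')+1=13+1=14
L[6]='n': occ=1, LF[6]=C('n')+1=4+1=5
L[7]='n': occ=2, LF[7]=C('n')+2=4+2=6
L[8]='n': occ=3, LF[8]=C('n')+3=4+3=7
L[9]='m': occ=2, LF[9]=C('m')+2=1+2=3
L[10]='n': occ=4, LF[10]=C('n')+4=4+4=8
L[11]='n': occ=5, LF[11]=C('n')+5=4+5=9
L[12]='n': occ=6, LF[12]=C('n')+6=4+6=10
L[13]='o': occ=2, LF[13]=C('o')+2=13+2=15
L[14]='n': occ=7, LF[14]=C('n')+7=4+7=11
L[15]='n': occ=8, LF[15]=C('n')+8=4+8=12

Answer: 1 13 0 4 2 14 5 6 7 3 8 9 10 15 11 12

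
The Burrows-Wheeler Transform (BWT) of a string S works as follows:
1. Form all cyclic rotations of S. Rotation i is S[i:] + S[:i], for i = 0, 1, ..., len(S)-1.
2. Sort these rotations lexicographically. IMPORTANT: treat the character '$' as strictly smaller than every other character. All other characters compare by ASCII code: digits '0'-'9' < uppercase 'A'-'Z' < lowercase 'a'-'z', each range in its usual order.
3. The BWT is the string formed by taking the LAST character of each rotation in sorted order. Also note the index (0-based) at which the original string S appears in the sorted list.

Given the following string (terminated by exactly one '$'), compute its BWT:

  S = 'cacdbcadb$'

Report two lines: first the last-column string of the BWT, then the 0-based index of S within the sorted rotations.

Answer: bccdd$baac
5

Derivation:
All 10 rotations (rotation i = S[i:]+S[:i]):
  rot[0] = cacdbcadb$
  rot[1] = acdbcadb$c
  rot[2] = cdbcadb$ca
  rot[3] = dbcadb$cac
  rot[4] = bcadb$cacd
  rot[5] = cadb$cacdb
  rot[6] = adb$cacdbc
  rot[7] = db$cacdbca
  rot[8] = b$cacdbcad
  rot[9] = $cacdbcadb
Sorted (with $ < everything):
  sorted[0] = $cacdbcadb  (last char: 'b')
  sorted[1] = acdbcadb$c  (last char: 'c')
  sorted[2] = adb$cacdbc  (last char: 'c')
  sorted[3] = b$cacdbcad  (last char: 'd')
  sorted[4] = bcadb$cacd  (last char: 'd')
  sorted[5] = cacdbcadb$  (last char: '$')
  sorted[6] = cadb$cacdb  (last char: 'b')
  sorted[7] = cdbcadb$ca  (last char: 'a')
  sorted[8] = db$cacdbca  (last char: 'a')
  sorted[9] = dbcadb$cac  (last char: 'c')
Last column: bccdd$baac
Original string S is at sorted index 5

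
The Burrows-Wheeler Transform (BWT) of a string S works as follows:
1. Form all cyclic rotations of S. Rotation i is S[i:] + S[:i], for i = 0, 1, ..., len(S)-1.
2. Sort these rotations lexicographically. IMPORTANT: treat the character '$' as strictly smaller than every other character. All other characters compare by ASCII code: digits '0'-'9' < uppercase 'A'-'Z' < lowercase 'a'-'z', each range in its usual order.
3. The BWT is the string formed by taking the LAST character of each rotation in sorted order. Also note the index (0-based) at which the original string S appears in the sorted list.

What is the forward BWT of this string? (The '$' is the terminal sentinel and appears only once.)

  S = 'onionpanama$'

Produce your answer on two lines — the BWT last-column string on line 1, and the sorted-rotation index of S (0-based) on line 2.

Answer: amnpnaaoo$in
9

Derivation:
All 12 rotations (rotation i = S[i:]+S[:i]):
  rot[0] = onionpanama$
  rot[1] = nionpanama$o
  rot[2] = ionpanama$on
  rot[3] = onpanama$oni
  rot[4] = npanama$onio
  rot[5] = panama$onion
  rot[6] = anama$onionp
  rot[7] = nama$onionpa
  rot[8] = ama$onionpan
  rot[9] = ma$onionpana
  rot[10] = a$onionpanam
  rot[11] = $onionpanama
Sorted (with $ < everything):
  sorted[0] = $onionpanama  (last char: 'a')
  sorted[1] = a$onionpanam  (last char: 'm')
  sorted[2] = ama$onionpan  (last char: 'n')
  sorted[3] = anama$onionp  (last char: 'p')
  sorted[4] = ionpanama$on  (last char: 'n')
  sorted[5] = ma$onionpana  (last char: 'a')
  sorted[6] = nama$onionpa  (last char: 'a')
  sorted[7] = nionpanama$o  (last char: 'o')
  sorted[8] = npanama$onio  (last char: 'o')
  sorted[9] = onionpanama$  (last char: '$')
  sorted[10] = onpanama$oni  (last char: 'i')
  sorted[11] = panama$onion  (last char: 'n')
Last column: amnpnaaoo$in
Original string S is at sorted index 9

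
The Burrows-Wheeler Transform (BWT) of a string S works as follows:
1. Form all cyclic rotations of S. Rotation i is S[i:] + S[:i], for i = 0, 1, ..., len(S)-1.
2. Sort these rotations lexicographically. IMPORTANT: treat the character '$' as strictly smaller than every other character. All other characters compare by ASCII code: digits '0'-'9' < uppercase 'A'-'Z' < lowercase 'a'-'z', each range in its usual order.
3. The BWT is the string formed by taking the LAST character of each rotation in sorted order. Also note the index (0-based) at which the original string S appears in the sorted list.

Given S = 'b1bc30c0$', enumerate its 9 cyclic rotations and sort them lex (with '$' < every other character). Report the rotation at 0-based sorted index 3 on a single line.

Answer: 1bc30c0$b

Derivation:
All 9 rotations (rotation i = S[i:]+S[:i]):
  rot[0] = b1bc30c0$
  rot[1] = 1bc30c0$b
  rot[2] = bc30c0$b1
  rot[3] = c30c0$b1b
  rot[4] = 30c0$b1bc
  rot[5] = 0c0$b1bc3
  rot[6] = c0$b1bc30
  rot[7] = 0$b1bc30c
  rot[8] = $b1bc30c0
Sorted (with $ < everything):
  sorted[0] = $b1bc30c0
  sorted[1] = 0$b1bc30c
  sorted[2] = 0c0$b1bc3
  sorted[3] = 1bc30c0$b
  sorted[4] = 30c0$b1bc
  sorted[5] = b1bc30c0$
  sorted[6] = bc30c0$b1
  sorted[7] = c0$b1bc30
  sorted[8] = c30c0$b1b
sorted[3] = 1bc30c0$b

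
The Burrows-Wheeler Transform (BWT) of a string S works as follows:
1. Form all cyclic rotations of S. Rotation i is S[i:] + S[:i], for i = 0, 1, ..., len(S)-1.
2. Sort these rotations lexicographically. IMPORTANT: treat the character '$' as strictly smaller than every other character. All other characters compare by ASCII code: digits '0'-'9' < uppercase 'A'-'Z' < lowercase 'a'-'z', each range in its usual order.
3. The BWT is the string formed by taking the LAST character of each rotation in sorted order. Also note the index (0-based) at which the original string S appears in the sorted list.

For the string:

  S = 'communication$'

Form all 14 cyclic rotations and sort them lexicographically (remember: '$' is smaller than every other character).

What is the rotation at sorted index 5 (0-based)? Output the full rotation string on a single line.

All 14 rotations (rotation i = S[i:]+S[:i]):
  rot[0] = communication$
  rot[1] = ommunication$c
  rot[2] = mmunication$co
  rot[3] = munication$com
  rot[4] = unication$comm
  rot[5] = nication$commu
  rot[6] = ication$commun
  rot[7] = cation$communi
  rot[8] = ation$communic
  rot[9] = tion$communica
  rot[10] = ion$communicat
  rot[11] = on$communicati
  rot[12] = n$communicatio
  rot[13] = $communication
Sorted (with $ < everything):
  sorted[0] = $communication
  sorted[1] = ation$communic
  sorted[2] = cation$communi
  sorted[3] = communication$
  sorted[4] = ication$commun
  sorted[5] = ion$communicat
  sorted[6] = mmunication$co
  sorted[7] = munication$com
  sorted[8] = n$communicatio
  sorted[9] = nication$commu
  sorted[10] = ommunication$c
  sorted[11] = on$communicati
  sorted[12] = tion$communica
  sorted[13] = unication$comm
sorted[5] = ion$communicat

Answer: ion$communicat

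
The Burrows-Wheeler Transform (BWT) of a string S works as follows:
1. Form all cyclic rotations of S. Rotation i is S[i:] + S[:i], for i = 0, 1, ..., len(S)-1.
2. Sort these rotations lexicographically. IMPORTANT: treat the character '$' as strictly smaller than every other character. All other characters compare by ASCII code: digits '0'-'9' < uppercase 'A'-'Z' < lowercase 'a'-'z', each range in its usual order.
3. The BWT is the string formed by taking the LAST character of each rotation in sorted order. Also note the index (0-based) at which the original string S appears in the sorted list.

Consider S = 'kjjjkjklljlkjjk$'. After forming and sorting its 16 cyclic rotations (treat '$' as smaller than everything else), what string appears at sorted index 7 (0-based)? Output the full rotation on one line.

Answer: jlkjjk$kjjjkjkll

Derivation:
All 16 rotations (rotation i = S[i:]+S[:i]):
  rot[0] = kjjjkjklljlkjjk$
  rot[1] = jjjkjklljlkjjk$k
  rot[2] = jjkjklljlkjjk$kj
  rot[3] = jkjklljlkjjk$kjj
  rot[4] = kjklljlkjjk$kjjj
  rot[5] = jklljlkjjk$kjjjk
  rot[6] = klljlkjjk$kjjjkj
  rot[7] = lljlkjjk$kjjjkjk
  rot[8] = ljlkjjk$kjjjkjkl
  rot[9] = jlkjjk$kjjjkjkll
  rot[10] = lkjjk$kjjjkjkllj
  rot[11] = kjjk$kjjjkjklljl
  rot[12] = jjk$kjjjkjklljlk
  rot[13] = jk$kjjjkjklljlkj
  rot[14] = k$kjjjkjklljlkjj
  rot[15] = $kjjjkjklljlkjjk
Sorted (with $ < everything):
  sorted[0] = $kjjjkjklljlkjjk
  sorted[1] = jjjkjklljlkjjk$k
  sorted[2] = jjk$kjjjkjklljlk
  sorted[3] = jjkjklljlkjjk$kj
  sorted[4] = jk$kjjjkjklljlkj
  sorted[5] = jkjklljlkjjk$kjj
  sorted[6] = jklljlkjjk$kjjjk
  sorted[7] = jlkjjk$kjjjkjkll
  sorted[8] = k$kjjjkjklljlkjj
  sorted[9] = kjjjkjklljlkjjk$
  sorted[10] = kjjk$kjjjkjklljl
  sorted[11] = kjklljlkjjk$kjjj
  sorted[12] = klljlkjjk$kjjjkj
  sorted[13] = ljlkjjk$kjjjkjkl
  sorted[14] = lkjjk$kjjjkjkllj
  sorted[15] = lljlkjjk$kjjjkjk
sorted[7] = jlkjjk$kjjjkjkll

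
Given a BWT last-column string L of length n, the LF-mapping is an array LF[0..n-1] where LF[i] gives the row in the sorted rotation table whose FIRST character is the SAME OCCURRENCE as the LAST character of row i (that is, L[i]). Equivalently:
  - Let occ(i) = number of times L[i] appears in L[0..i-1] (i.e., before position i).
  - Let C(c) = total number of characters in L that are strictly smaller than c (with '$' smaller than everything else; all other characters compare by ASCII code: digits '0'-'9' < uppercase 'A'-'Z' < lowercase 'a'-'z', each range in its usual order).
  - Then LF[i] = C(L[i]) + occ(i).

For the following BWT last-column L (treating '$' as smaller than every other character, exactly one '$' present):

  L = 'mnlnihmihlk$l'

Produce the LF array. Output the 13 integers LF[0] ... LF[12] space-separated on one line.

Char counts: '$':1, 'h':2, 'i':2, 'k':1, 'l':3, 'm':2, 'n':2
C (first-col start): C('$')=0, C('h')=1, C('i')=3, C('k')=5, C('l')=6, C('m')=9, C('n')=11
L[0]='m': occ=0, LF[0]=C('m')+0=9+0=9
L[1]='n': occ=0, LF[1]=C('n')+0=11+0=11
L[2]='l': occ=0, LF[2]=C('l')+0=6+0=6
L[3]='n': occ=1, LF[3]=C('n')+1=11+1=12
L[4]='i': occ=0, LF[4]=C('i')+0=3+0=3
L[5]='h': occ=0, LF[5]=C('h')+0=1+0=1
L[6]='m': occ=1, LF[6]=C('m')+1=9+1=10
L[7]='i': occ=1, LF[7]=C('i')+1=3+1=4
L[8]='h': occ=1, LF[8]=C('h')+1=1+1=2
L[9]='l': occ=1, LF[9]=C('l')+1=6+1=7
L[10]='k': occ=0, LF[10]=C('k')+0=5+0=5
L[11]='$': occ=0, LF[11]=C('$')+0=0+0=0
L[12]='l': occ=2, LF[12]=C('l')+2=6+2=8

Answer: 9 11 6 12 3 1 10 4 2 7 5 0 8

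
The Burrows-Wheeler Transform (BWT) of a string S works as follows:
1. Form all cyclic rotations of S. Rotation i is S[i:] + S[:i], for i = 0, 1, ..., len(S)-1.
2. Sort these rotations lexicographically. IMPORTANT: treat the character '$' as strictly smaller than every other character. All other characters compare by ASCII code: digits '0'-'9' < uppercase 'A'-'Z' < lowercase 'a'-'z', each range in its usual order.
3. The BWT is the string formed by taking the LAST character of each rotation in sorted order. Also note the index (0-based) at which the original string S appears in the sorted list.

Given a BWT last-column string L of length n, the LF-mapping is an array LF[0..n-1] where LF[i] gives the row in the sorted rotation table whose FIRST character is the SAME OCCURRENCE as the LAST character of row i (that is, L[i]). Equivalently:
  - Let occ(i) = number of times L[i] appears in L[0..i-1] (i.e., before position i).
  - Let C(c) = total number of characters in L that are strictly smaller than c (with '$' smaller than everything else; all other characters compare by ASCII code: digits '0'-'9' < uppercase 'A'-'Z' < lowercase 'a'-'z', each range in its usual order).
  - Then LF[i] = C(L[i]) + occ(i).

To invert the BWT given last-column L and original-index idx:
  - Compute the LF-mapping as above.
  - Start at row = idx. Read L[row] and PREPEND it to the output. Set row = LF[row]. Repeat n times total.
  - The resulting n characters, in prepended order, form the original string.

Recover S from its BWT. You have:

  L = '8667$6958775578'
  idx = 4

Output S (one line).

LF mapping: 11 4 5 7 0 6 14 1 12 8 9 2 3 10 13
Walk LF starting at row 4, prepending L[row]:
  step 1: row=4, L[4]='$', prepend. Next row=LF[4]=0
  step 2: row=0, L[0]='8', prepend. Next row=LF[0]=11
  step 3: row=11, L[11]='5', prepend. Next row=LF[11]=2
  step 4: row=2, L[2]='6', prepend. Next row=LF[2]=5
  step 5: row=5, L[5]='6', prepend. Next row=LF[5]=6
  step 6: row=6, L[6]='9', prepend. Next row=LF[6]=14
  step 7: row=14, L[14]='8', prepend. Next row=LF[14]=13
  step 8: row=13, L[13]='7', prepend. Next row=LF[13]=10
  step 9: row=10, L[10]='7', prepend. Next row=LF[10]=9
  step 10: row=9, L[9]='7', prepend. Next row=LF[9]=8
  step 11: row=8, L[8]='8', prepend. Next row=LF[8]=12
  step 12: row=12, L[12]='5', prepend. Next row=LF[12]=3
  step 13: row=3, L[3]='7', prepend. Next row=LF[3]=7
  step 14: row=7, L[7]='5', prepend. Next row=LF[7]=1
  step 15: row=1, L[1]='6', prepend. Next row=LF[1]=4
Reversed output: 65758777896658$

Answer: 65758777896658$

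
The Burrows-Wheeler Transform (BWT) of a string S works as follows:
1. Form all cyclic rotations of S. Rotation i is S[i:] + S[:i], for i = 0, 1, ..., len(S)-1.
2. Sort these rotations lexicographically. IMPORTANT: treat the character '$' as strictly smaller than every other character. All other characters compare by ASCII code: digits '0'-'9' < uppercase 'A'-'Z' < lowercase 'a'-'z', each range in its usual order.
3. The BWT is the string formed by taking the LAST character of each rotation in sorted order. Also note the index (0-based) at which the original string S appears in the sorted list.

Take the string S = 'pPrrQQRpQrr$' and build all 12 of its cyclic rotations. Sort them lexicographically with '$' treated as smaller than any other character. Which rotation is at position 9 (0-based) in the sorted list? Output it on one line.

Answer: rQQRpQrr$pPr

Derivation:
All 12 rotations (rotation i = S[i:]+S[:i]):
  rot[0] = pPrrQQRpQrr$
  rot[1] = PrrQQRpQrr$p
  rot[2] = rrQQRpQrr$pP
  rot[3] = rQQRpQrr$pPr
  rot[4] = QQRpQrr$pPrr
  rot[5] = QRpQrr$pPrrQ
  rot[6] = RpQrr$pPrrQQ
  rot[7] = pQrr$pPrrQQR
  rot[8] = Qrr$pPrrQQRp
  rot[9] = rr$pPrrQQRpQ
  rot[10] = r$pPrrQQRpQr
  rot[11] = $pPrrQQRpQrr
Sorted (with $ < everything):
  sorted[0] = $pPrrQQRpQrr
  sorted[1] = PrrQQRpQrr$p
  sorted[2] = QQRpQrr$pPrr
  sorted[3] = QRpQrr$pPrrQ
  sorted[4] = Qrr$pPrrQQRp
  sorted[5] = RpQrr$pPrrQQ
  sorted[6] = pPrrQQRpQrr$
  sorted[7] = pQrr$pPrrQQR
  sorted[8] = r$pPrrQQRpQr
  sorted[9] = rQQRpQrr$pPr
  sorted[10] = rr$pPrrQQRpQ
  sorted[11] = rrQQRpQrr$pP
sorted[9] = rQQRpQrr$pPr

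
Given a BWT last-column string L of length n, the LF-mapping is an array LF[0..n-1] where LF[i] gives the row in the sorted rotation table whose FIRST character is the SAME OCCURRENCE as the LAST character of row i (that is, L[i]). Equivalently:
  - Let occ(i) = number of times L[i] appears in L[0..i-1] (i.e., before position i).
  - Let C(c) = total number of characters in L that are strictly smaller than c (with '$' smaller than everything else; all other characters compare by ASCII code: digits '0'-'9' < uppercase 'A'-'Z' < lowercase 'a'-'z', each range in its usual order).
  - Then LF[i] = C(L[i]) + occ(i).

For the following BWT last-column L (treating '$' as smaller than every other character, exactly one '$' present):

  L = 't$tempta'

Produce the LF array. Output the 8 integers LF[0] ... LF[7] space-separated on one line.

Answer: 5 0 6 2 3 4 7 1

Derivation:
Char counts: '$':1, 'a':1, 'e':1, 'm':1, 'p':1, 't':3
C (first-col start): C('$')=0, C('a')=1, C('e')=2, C('m')=3, C('p')=4, C('t')=5
L[0]='t': occ=0, LF[0]=C('t')+0=5+0=5
L[1]='$': occ=0, LF[1]=C('$')+0=0+0=0
L[2]='t': occ=1, LF[2]=C('t')+1=5+1=6
L[3]='e': occ=0, LF[3]=C('e')+0=2+0=2
L[4]='m': occ=0, LF[4]=C('m')+0=3+0=3
L[5]='p': occ=0, LF[5]=C('p')+0=4+0=4
L[6]='t': occ=2, LF[6]=C('t')+2=5+2=7
L[7]='a': occ=0, LF[7]=C('a')+0=1+0=1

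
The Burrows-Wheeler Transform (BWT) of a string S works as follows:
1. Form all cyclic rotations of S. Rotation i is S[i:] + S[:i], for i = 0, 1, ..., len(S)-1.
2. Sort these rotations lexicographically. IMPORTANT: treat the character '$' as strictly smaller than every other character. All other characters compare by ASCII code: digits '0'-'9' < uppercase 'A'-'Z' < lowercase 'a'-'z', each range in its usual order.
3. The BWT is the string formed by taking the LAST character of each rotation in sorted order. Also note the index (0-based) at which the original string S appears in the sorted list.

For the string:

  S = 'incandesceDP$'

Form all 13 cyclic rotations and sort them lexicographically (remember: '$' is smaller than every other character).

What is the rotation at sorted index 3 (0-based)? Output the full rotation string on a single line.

Answer: andesceDP$inc

Derivation:
All 13 rotations (rotation i = S[i:]+S[:i]):
  rot[0] = incandesceDP$
  rot[1] = ncandesceDP$i
  rot[2] = candesceDP$in
  rot[3] = andesceDP$inc
  rot[4] = ndesceDP$inca
  rot[5] = desceDP$incan
  rot[6] = esceDP$incand
  rot[7] = sceDP$incande
  rot[8] = ceDP$incandes
  rot[9] = eDP$incandesc
  rot[10] = DP$incandesce
  rot[11] = P$incandesceD
  rot[12] = $incandesceDP
Sorted (with $ < everything):
  sorted[0] = $incandesceDP
  sorted[1] = DP$incandesce
  sorted[2] = P$incandesceD
  sorted[3] = andesceDP$inc
  sorted[4] = candesceDP$in
  sorted[5] = ceDP$incandes
  sorted[6] = desceDP$incan
  sorted[7] = eDP$incandesc
  sorted[8] = esceDP$incand
  sorted[9] = incandesceDP$
  sorted[10] = ncandesceDP$i
  sorted[11] = ndesceDP$inca
  sorted[12] = sceDP$incande
sorted[3] = andesceDP$inc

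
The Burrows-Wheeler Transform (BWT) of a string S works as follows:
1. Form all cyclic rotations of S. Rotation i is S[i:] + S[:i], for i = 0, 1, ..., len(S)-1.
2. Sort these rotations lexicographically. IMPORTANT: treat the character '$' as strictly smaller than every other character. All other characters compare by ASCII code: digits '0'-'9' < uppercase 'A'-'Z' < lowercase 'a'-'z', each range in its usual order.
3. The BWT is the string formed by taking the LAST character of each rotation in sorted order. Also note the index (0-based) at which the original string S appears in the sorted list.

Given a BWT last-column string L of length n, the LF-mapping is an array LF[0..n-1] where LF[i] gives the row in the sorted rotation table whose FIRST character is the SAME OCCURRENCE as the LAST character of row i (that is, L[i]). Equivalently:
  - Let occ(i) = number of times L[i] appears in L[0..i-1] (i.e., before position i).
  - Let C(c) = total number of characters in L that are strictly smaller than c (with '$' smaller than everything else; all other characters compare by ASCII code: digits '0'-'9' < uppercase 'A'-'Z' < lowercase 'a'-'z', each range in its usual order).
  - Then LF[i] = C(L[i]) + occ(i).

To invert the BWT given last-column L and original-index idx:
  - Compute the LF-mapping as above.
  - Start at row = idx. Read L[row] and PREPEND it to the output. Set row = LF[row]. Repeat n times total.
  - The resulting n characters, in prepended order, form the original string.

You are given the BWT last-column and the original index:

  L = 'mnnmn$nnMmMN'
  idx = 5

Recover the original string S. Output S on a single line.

LF mapping: 4 7 8 5 9 0 10 11 1 6 2 3
Walk LF starting at row 5, prepending L[row]:
  step 1: row=5, L[5]='$', prepend. Next row=LF[5]=0
  step 2: row=0, L[0]='m', prepend. Next row=LF[0]=4
  step 3: row=4, L[4]='n', prepend. Next row=LF[4]=9
  step 4: row=9, L[9]='m', prepend. Next row=LF[9]=6
  step 5: row=6, L[6]='n', prepend. Next row=LF[6]=10
  step 6: row=10, L[10]='M', prepend. Next row=LF[10]=2
  step 7: row=2, L[2]='n', prepend. Next row=LF[2]=8
  step 8: row=8, L[8]='M', prepend. Next row=LF[8]=1
  step 9: row=1, L[1]='n', prepend. Next row=LF[1]=7
  step 10: row=7, L[7]='n', prepend. Next row=LF[7]=11
  step 11: row=11, L[11]='N', prepend. Next row=LF[11]=3
  step 12: row=3, L[3]='m', prepend. Next row=LF[3]=5
Reversed output: mNnnMnMnmnm$

Answer: mNnnMnMnmnm$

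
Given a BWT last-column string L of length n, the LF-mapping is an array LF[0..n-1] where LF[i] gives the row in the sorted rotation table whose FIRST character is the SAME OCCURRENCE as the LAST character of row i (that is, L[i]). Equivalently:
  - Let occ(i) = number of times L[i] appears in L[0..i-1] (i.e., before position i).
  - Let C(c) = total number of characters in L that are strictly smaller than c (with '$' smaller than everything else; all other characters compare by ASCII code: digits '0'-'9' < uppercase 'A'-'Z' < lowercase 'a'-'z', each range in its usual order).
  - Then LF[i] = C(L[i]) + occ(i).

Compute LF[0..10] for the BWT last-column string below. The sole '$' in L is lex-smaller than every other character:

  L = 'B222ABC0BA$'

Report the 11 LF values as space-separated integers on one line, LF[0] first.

Char counts: '$':1, '0':1, '2':3, 'A':2, 'B':3, 'C':1
C (first-col start): C('$')=0, C('0')=1, C('2')=2, C('A')=5, C('B')=7, C('C')=10
L[0]='B': occ=0, LF[0]=C('B')+0=7+0=7
L[1]='2': occ=0, LF[1]=C('2')+0=2+0=2
L[2]='2': occ=1, LF[2]=C('2')+1=2+1=3
L[3]='2': occ=2, LF[3]=C('2')+2=2+2=4
L[4]='A': occ=0, LF[4]=C('A')+0=5+0=5
L[5]='B': occ=1, LF[5]=C('B')+1=7+1=8
L[6]='C': occ=0, LF[6]=C('C')+0=10+0=10
L[7]='0': occ=0, LF[7]=C('0')+0=1+0=1
L[8]='B': occ=2, LF[8]=C('B')+2=7+2=9
L[9]='A': occ=1, LF[9]=C('A')+1=5+1=6
L[10]='$': occ=0, LF[10]=C('$')+0=0+0=0

Answer: 7 2 3 4 5 8 10 1 9 6 0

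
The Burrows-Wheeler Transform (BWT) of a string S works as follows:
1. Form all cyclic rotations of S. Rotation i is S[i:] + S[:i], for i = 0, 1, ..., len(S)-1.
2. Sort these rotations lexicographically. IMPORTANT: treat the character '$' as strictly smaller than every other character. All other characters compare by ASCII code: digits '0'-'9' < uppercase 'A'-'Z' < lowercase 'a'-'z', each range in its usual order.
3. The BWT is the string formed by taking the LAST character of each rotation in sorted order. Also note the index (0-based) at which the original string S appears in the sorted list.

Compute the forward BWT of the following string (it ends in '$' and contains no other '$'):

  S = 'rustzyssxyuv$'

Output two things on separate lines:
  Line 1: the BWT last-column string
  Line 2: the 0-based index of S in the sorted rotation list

All 13 rotations (rotation i = S[i:]+S[:i]):
  rot[0] = rustzyssxyuv$
  rot[1] = ustzyssxyuv$r
  rot[2] = stzyssxyuv$ru
  rot[3] = tzyssxyuv$rus
  rot[4] = zyssxyuv$rust
  rot[5] = yssxyuv$rustz
  rot[6] = ssxyuv$rustzy
  rot[7] = sxyuv$rustzys
  rot[8] = xyuv$rustzyss
  rot[9] = yuv$rustzyssx
  rot[10] = uv$rustzyssxy
  rot[11] = v$rustzyssxyu
  rot[12] = $rustzyssxyuv
Sorted (with $ < everything):
  sorted[0] = $rustzyssxyuv  (last char: 'v')
  sorted[1] = rustzyssxyuv$  (last char: '$')
  sorted[2] = ssxyuv$rustzy  (last char: 'y')
  sorted[3] = stzyssxyuv$ru  (last char: 'u')
  sorted[4] = sxyuv$rustzys  (last char: 's')
  sorted[5] = tzyssxyuv$rus  (last char: 's')
  sorted[6] = ustzyssxyuv$r  (last char: 'r')
  sorted[7] = uv$rustzyssxy  (last char: 'y')
  sorted[8] = v$rustzyssxyu  (last char: 'u')
  sorted[9] = xyuv$rustzyss  (last char: 's')
  sorted[10] = yssxyuv$rustz  (last char: 'z')
  sorted[11] = yuv$rustzyssx  (last char: 'x')
  sorted[12] = zyssxyuv$rust  (last char: 't')
Last column: v$yussryuszxt
Original string S is at sorted index 1

Answer: v$yussryuszxt
1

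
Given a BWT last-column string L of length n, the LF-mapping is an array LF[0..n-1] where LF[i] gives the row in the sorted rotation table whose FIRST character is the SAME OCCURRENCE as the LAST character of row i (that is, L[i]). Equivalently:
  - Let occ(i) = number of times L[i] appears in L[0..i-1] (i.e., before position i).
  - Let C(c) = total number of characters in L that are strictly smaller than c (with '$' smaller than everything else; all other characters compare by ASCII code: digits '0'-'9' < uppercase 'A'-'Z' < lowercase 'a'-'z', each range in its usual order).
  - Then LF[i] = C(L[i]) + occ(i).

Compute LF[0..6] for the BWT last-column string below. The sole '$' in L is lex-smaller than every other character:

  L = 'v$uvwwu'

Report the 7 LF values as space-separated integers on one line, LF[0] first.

Char counts: '$':1, 'u':2, 'v':2, 'w':2
C (first-col start): C('$')=0, C('u')=1, C('v')=3, C('w')=5
L[0]='v': occ=0, LF[0]=C('v')+0=3+0=3
L[1]='$': occ=0, LF[1]=C('$')+0=0+0=0
L[2]='u': occ=0, LF[2]=C('u')+0=1+0=1
L[3]='v': occ=1, LF[3]=C('v')+1=3+1=4
L[4]='w': occ=0, LF[4]=C('w')+0=5+0=5
L[5]='w': occ=1, LF[5]=C('w')+1=5+1=6
L[6]='u': occ=1, LF[6]=C('u')+1=1+1=2

Answer: 3 0 1 4 5 6 2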